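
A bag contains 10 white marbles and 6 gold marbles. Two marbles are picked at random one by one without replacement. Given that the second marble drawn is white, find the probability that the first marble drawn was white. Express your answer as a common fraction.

P(first=white and the second marble drawn is white) = (10/16)·(9/15) = 3/8.
P(the second marble drawn is white) = Σ over first color = 3/8 + 1/4 = 5/8.
By Bayes, P(first=white | the second marble drawn is white) = 3/8 / 5/8 = 3/5 ≈ 0.6000.

3/5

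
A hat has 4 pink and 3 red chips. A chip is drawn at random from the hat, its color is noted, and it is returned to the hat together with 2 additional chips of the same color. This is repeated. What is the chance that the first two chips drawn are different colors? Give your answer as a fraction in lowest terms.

8/21

Either red then pink, or pink then red; after the first draw the total is 9.
P = (3/7)·(4/9) + (4/7)·(3/9) = 8/21 ≈ 0.3810.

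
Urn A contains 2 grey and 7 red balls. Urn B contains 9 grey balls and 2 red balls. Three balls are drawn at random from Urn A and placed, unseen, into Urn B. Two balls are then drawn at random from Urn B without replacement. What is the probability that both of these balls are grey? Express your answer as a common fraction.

Condition on how many of the transferred balls are grey (from Urn A: 2 grey of 9; then Urn B has 14 total).
  0 grey: C(2,0)C(7,3)/C(9,3) = 5/12; then P = C(9,2)/C(14,2) = 36/91
  1 grey: C(2,1)C(7,2)/C(9,3) = 1/2; then P = C(10,2)/C(14,2) = 45/91
  2 grey: C(2,2)C(7,1)/C(9,3) = 1/12; then P = C(11,2)/C(14,2) = 55/91
P(both grey) = 505/1092 ≈ 0.4625.

505/1092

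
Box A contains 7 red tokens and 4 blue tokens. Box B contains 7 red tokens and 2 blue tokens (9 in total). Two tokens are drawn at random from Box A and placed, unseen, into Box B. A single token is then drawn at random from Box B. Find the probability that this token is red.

91/121

Condition on how many of the transferred tokens are red (from Box A: 7 red of 11; then Box B has 11 total).
  0 red: C(7,0)C(4,2)/C(11,2) = 6/55; then P = 7/11
  1 red: C(7,1)C(4,1)/C(11,2) = 28/55; then P = 8/11
  2 red: C(7,2)C(4,0)/C(11,2) = 21/55; then P = 9/11
P(red from Box B) = 91/121 ≈ 0.7521.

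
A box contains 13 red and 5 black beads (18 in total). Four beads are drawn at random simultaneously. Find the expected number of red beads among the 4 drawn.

By linearity of expectation, E[X] = Σ P(draw i is red); by symmetry each draw (even without replacement) has P(red) = 13/18.
E[X] = 4 · 13/18 = 26/9 ≈ 2.8889.

26/9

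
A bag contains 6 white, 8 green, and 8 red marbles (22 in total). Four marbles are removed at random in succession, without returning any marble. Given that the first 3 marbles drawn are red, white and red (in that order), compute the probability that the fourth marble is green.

8/19

After removing 1 white, 2 red, the bag has 8 green out of 19 remaining.
P(fourth is green | given) = 8/19 ≈ 0.4211.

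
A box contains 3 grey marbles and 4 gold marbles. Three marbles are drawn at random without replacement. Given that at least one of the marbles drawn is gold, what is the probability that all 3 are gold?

2/17

P(all 3 gold) = C(4,3)/C(7,3) = 4/35; P(at least one gold) = 1 − C(3,3)/C(7,3) = 34/35.
Since 'all 3 gold' ⊆ 'at least one gold', P(all 3 | at least one) = 4/35 / 34/35 = 2/17 ≈ 0.1176.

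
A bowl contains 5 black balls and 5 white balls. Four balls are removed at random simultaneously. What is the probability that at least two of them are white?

31/42

Sum the hypergeometric tail for j = 2,…,4 white balls.
Favorable = C(5,2)·C(5,2) + C(5,3)·C(5,1) + C(5,4)·C(5,0) = 155; total = C(10,4) = 210.
P = 155/210 = 31/42 ≈ 0.7381.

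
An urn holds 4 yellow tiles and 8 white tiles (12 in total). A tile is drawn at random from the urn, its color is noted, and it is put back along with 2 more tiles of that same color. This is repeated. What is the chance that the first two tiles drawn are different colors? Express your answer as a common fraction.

Either white then yellow, or yellow then white; after the first draw the total is 14.
P = (8/12)·(4/14) + (4/12)·(8/14) = 8/21 ≈ 0.3810.

8/21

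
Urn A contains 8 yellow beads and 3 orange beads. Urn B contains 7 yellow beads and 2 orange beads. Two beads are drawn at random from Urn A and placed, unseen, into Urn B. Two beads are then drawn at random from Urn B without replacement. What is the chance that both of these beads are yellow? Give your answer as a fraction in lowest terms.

Condition on how many of the transferred beads are yellow (from Urn A: 8 yellow of 11; then Urn B has 11 total).
  0 yellow: C(8,0)C(3,2)/C(11,2) = 3/55; then P = C(7,2)/C(11,2) = 21/55
  1 yellow: C(8,1)C(3,1)/C(11,2) = 24/55; then P = C(8,2)/C(11,2) = 28/55
  2 yellow: C(8,2)C(3,0)/C(11,2) = 28/55; then P = C(9,2)/C(11,2) = 36/55
P(both yellow) = 1743/3025 ≈ 0.5762.

1743/3025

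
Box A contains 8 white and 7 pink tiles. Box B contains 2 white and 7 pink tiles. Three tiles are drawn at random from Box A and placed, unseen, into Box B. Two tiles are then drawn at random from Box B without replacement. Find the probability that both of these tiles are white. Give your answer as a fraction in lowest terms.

5/66

Condition on how many of the transferred tiles are white (from Box A: 8 white of 15; then Box B has 12 total).
  0 white: C(8,0)C(7,3)/C(15,3) = 1/13; then P = C(2,2)/C(12,2) = 1/66
  1 white: C(8,1)C(7,2)/C(15,3) = 24/65; then P = C(3,2)/C(12,2) = 1/22
  2 white: C(8,2)C(7,1)/C(15,3) = 28/65; then P = C(4,2)/C(12,2) = 1/11
  3 white: C(8,3)C(7,0)/C(15,3) = 8/65; then P = C(5,2)/C(12,2) = 5/33
P(both white) = 5/66 ≈ 0.0758.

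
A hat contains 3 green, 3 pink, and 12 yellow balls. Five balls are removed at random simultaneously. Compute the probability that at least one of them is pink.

265/408

Use the complement: P(at least one pink) = 1 − P(no pink).
P(none) = C(15,5)/C(18,5) = 3003/8568.
So P = 1 − 3003/8568 = 265/408 ≈ 0.6495.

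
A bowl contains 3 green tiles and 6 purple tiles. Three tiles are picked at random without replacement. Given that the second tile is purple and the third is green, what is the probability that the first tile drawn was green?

2/7

P(first=green and the second tile is purple and the third is green) = (3/9)·(6/8)·(2/7) = 1/14.
P(E) = Σ over first color = 1/14 + 5/28 = 1/4.
By Bayes, P(first=green | E) = 1/14 / 1/4 = 2/7 ≈ 0.2857.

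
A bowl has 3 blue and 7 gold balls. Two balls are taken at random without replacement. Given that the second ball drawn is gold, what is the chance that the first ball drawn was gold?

2/3

P(first=gold and the second ball drawn is gold) = (7/10)·(6/9) = 7/15.
P(the second ball drawn is gold) = Σ over first color = 7/30 + 7/15 = 7/10.
By Bayes, P(first=gold | the second ball drawn is gold) = 7/15 / 7/10 = 2/3 ≈ 0.6667.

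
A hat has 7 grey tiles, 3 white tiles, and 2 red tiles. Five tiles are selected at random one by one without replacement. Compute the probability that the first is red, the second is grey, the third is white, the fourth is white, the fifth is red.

Multiply the conditional probability of each draw in order, without replacement, so each draw removes one from its color and from the total.
P = (2/12) · (7/11) · (3/10) · (2/9) · (1/8) = 7/7920 ≈ 0.0009.

7/7920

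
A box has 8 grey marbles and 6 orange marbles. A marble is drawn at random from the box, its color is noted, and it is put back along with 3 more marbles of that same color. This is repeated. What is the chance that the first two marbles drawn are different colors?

Either orange then grey, or grey then orange; after the first draw the total is 17.
P = (6/14)·(8/17) + (8/14)·(6/17) = 48/119 ≈ 0.4034.

48/119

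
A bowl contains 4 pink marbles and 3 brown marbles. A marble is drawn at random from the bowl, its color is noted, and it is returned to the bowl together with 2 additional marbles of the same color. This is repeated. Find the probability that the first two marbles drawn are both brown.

After a brown draw the bowl holds 5 brown out of 9.
P = (3/7)·(5/9) = 5/21 ≈ 0.2381.

5/21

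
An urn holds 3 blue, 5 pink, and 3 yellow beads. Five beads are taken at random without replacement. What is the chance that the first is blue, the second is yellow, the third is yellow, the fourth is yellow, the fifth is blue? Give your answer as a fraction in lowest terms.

Multiply the conditional probability of each draw in order, without replacement, so each draw removes one from its color and from the total.
P = (3/11) · (3/10) · (2/9) · (1/8) · (2/7) = 1/1540 ≈ 0.0006.

1/1540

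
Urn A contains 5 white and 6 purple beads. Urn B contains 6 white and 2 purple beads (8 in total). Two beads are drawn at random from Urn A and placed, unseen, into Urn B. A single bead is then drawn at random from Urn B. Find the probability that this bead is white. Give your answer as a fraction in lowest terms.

Condition on how many of the transferred beads are white (from Urn A: 5 white of 11; then Urn B has 10 total).
  0 white: C(5,0)C(6,2)/C(11,2) = 3/11; then P = 6/10
  1 white: C(5,1)C(6,1)/C(11,2) = 6/11; then P = 7/10
  2 white: C(5,2)C(6,0)/C(11,2) = 2/11; then P = 8/10
P(white from Urn B) = 38/55 ≈ 0.6909.

38/55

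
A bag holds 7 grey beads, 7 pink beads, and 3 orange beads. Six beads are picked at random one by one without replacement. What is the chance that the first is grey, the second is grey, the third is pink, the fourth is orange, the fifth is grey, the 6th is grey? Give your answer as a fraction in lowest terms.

7/3536

Multiply the conditional probability of each draw in order, without replacement, so each draw removes one from its color and from the total.
P = (7/17) · (6/16) · (7/15) · (3/14) · (5/13) · (4/12) = 7/3536 ≈ 0.0020.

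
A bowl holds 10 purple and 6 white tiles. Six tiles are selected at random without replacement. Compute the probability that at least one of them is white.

557/572

Use the complement: P(at least one white) = 1 − P(no white).
P(none) = C(10,6)/C(16,6) = 210/8008.
So P = 1 − 210/8008 = 557/572 ≈ 0.9738.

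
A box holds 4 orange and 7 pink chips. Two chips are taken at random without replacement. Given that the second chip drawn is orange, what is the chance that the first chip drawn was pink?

7/10

P(first=pink and the second chip drawn is orange) = (7/11)·(4/10) = 14/55.
P(the second chip drawn is orange) = Σ over first color = 6/55 + 14/55 = 4/11.
By Bayes, P(first=pink | the second chip drawn is orange) = 14/55 / 4/11 = 7/10 ≈ 0.7000.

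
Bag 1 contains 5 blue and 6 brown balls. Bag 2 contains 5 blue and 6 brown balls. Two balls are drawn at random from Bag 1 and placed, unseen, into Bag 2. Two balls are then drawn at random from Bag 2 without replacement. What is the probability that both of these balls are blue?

27/143

Condition on how many of the transferred balls are blue (from Bag 1: 5 blue of 11; then Bag 2 has 13 total).
  0 blue: C(5,0)C(6,2)/C(11,2) = 3/11; then P = C(5,2)/C(13,2) = 5/39
  1 blue: C(5,1)C(6,1)/C(11,2) = 6/11; then P = C(6,2)/C(13,2) = 5/26
  2 blue: C(5,2)C(6,0)/C(11,2) = 2/11; then P = C(7,2)/C(13,2) = 7/26
P(both blue) = 27/143 ≈ 0.1888.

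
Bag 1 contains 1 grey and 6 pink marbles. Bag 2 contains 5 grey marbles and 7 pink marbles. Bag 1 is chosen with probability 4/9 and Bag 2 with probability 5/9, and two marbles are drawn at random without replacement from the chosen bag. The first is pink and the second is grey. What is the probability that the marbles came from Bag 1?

P(E | Bag 1) = 1/7; P(E | Bag 2) = 35/132.
P(E) = 4/9·1/7 + 5/9·35/132 = 1753/8316.
By Bayes' rule, P(Bag 1 | E) = 4/63 / 1753/8316 = 528/1753 ≈ 0.3012.

528/1753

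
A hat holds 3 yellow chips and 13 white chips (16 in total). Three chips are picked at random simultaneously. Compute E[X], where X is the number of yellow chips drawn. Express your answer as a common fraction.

By linearity of expectation, E[X] = Σ P(draw i is yellow); by symmetry each draw (even without replacement) has P(yellow) = 3/16.
E[X] = 3 · 3/16 = 9/16 ≈ 0.5625.

9/16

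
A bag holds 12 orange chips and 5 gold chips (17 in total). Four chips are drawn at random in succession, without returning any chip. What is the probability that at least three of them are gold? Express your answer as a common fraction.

Sum the hypergeometric tail for j = 3,…,4 gold chips.
Favorable = C(5,3)·C(12,1) + C(5,4)·C(12,0) = 125; total = C(17,4) = 2380.
P = 125/2380 = 25/476 ≈ 0.0525.

25/476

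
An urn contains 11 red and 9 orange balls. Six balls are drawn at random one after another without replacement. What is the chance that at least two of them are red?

Sum the hypergeometric tail for j = 2,…,6 red balls.
Favorable = C(11,2)·C(9,4) + C(11,3)·C(9,3) + C(11,4)·C(9,2) + C(11,5)·C(9,1) + C(11,6)·C(9,0) = 37290; total = C(20,6) = 38760.
P = 37290/38760 = 1243/1292 ≈ 0.9621.

1243/1292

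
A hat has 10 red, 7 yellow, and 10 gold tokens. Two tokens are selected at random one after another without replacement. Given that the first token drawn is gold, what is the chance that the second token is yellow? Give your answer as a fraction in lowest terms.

After removing 1 gold, the hat has 7 yellow out of 26 remaining.
P(second is yellow | given) = 7/26 ≈ 0.2692.

7/26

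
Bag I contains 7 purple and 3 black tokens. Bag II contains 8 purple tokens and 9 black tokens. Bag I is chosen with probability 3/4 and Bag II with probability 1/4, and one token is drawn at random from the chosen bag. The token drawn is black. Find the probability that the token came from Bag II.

10/27

P(black | Bag I) = 3/10; P(black | Bag II) = 9/17.
P(black) = 3/4·3/10 + 1/4·9/17 = 243/680.
By Bayes' rule, P(Bag II | black) = 9/68 / 243/680 = 10/27 ≈ 0.3704.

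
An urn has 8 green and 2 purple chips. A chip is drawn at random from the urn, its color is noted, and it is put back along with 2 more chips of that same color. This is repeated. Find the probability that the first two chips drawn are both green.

2/3

After a green draw the urn holds 10 green out of 12.
P = (8/10)·(10/12) = 2/3 ≈ 0.6667.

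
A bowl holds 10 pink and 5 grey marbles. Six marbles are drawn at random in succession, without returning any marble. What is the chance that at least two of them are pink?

999/1001

Sum the hypergeometric tail for j = 2,…,6 pink marbles.
Favorable = C(10,2)·C(5,4) + C(10,3)·C(5,3) + C(10,4)·C(5,2) + C(10,5)·C(5,1) + C(10,6)·C(5,0) = 4995; total = C(15,6) = 5005.
P = 4995/5005 = 999/1001 ≈ 0.9980.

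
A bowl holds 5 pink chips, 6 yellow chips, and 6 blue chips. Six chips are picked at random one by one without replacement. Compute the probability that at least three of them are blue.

524/1547

Sum the hypergeometric tail for j = 3,…,6 blue chips.
Favorable = C(6,3)·C(11,3) + C(6,4)·C(11,2) + C(6,5)·C(11,1) + C(6,6)·C(11,0) = 4192; total = C(17,6) = 12376.
P = 4192/12376 = 524/1547 ≈ 0.3387.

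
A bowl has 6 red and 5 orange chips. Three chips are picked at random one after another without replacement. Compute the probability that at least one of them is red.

Use the complement: P(at least one red) = 1 − P(no red).
P(none) = C(5,3)/C(11,3) = 10/165.
So P = 1 − 10/165 = 31/33 ≈ 0.9394.

31/33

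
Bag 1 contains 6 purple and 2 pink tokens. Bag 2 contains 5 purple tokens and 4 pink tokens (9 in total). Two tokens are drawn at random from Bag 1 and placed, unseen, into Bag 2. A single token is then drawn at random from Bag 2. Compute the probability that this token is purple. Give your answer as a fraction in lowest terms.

13/22

Condition on how many of the transferred tokens are purple (from Bag 1: 6 purple of 8; then Bag 2 has 11 total).
  0 purple: C(6,0)C(2,2)/C(8,2) = 1/28; then P = 5/11
  1 purple: C(6,1)C(2,1)/C(8,2) = 3/7; then P = 6/11
  2 purple: C(6,2)C(2,0)/C(8,2) = 15/28; then P = 7/11
P(purple from Bag 2) = 13/22 ≈ 0.5909.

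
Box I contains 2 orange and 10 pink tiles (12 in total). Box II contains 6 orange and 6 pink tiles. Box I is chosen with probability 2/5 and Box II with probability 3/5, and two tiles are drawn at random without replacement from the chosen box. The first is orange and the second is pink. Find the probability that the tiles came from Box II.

27/37

P(E | Box I) = 5/33; P(E | Box II) = 3/11.
P(E) = 2/5·5/33 + 3/5·3/11 = 37/165.
By Bayes' rule, P(Box II | E) = 9/55 / 37/165 = 27/37 ≈ 0.7297.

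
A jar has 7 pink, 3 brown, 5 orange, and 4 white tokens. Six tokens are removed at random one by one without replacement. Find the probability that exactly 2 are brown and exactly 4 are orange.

5/9044

Unordered draws without replacement: count favorable combinations over C(19,6).
Favorable = C(7,0) · C(3,2) · C(5,4) · C(4,0) = 15; total = C(19,6) = 27132.
P = 15/27132 = 5/9044 ≈ 0.0006.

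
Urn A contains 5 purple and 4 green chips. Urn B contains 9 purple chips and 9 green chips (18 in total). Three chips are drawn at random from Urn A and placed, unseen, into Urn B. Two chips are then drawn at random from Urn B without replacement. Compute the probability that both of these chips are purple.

311/1260

Condition on how many of the transferred chips are purple (from Urn A: 5 purple of 9; then Urn B has 21 total).
  0 purple: C(5,0)C(4,3)/C(9,3) = 1/21; then P = C(9,2)/C(21,2) = 6/35
  1 purple: C(5,1)C(4,2)/C(9,3) = 5/14; then P = C(10,2)/C(21,2) = 3/14
  2 purple: C(5,2)C(4,1)/C(9,3) = 10/21; then P = C(11,2)/C(21,2) = 11/42
  3 purple: C(5,3)C(4,0)/C(9,3) = 5/42; then P = C(12,2)/C(21,2) = 11/35
P(both purple) = 311/1260 ≈ 0.2468.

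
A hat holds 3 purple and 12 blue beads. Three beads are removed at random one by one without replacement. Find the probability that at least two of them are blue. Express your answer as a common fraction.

418/455

Sum the hypergeometric tail for j = 2,…,3 blue beads.
Favorable = C(12,2)·C(3,1) + C(12,3)·C(3,0) = 418; total = C(15,3) = 455.
P = 418/455 = 418/455 ≈ 0.9187.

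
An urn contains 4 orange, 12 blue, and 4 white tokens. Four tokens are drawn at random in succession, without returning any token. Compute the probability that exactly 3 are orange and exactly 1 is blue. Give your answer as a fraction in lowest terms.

Unordered draws without replacement: count favorable combinations over C(20,4).
Favorable = C(4,3) · C(12,1) · C(4,0) = 48; total = C(20,4) = 4845.
P = 48/4845 = 16/1615 ≈ 0.0099.

16/1615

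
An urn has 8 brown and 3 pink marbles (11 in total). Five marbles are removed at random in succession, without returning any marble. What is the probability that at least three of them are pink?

2/33

Sum the hypergeometric tail for j = 3,…,3 pink marbles.
Favorable = C(3,3)·C(8,2) = 28; total = C(11,5) = 462.
P = 28/462 = 2/33 ≈ 0.0606.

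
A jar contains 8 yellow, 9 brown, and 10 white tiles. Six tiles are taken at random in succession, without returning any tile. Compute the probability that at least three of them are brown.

15029/49335

Sum the hypergeometric tail for j = 3,…,6 brown tiles.
Favorable = C(9,3)·C(18,3) + C(9,4)·C(18,2) + C(9,5)·C(18,1) + C(9,6)·C(18,0) = 90174; total = C(27,6) = 296010.
P = 90174/296010 = 15029/49335 ≈ 0.3046.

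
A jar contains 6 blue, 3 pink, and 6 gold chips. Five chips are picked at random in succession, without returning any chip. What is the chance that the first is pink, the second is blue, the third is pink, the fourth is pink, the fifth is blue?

Multiply the conditional probability of each draw in order, without replacement, so each draw removes one from its color and from the total.
P = (3/15) · (6/14) · (2/13) · (1/12) · (5/11) = 1/2002 ≈ 0.0005.

1/2002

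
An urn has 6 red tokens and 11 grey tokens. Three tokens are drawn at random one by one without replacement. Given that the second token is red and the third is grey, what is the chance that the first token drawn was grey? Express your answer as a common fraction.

P(first=grey and the second token is red and the third is grey) = (11/17)·(6/16)·(10/15) = 11/68.
P(E) = Σ over first color = 11/136 + 11/68 = 33/136.
By Bayes, P(first=grey | E) = 11/68 / 33/136 = 2/3 ≈ 0.6667.

2/3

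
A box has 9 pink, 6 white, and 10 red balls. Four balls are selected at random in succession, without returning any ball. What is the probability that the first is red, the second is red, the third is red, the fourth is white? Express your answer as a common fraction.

Multiply the conditional probability of each draw in order, without replacement, so each draw removes one from its color and from the total.
P = (10/25) · (9/24) · (8/23) · (6/22) = 18/1265 ≈ 0.0142.

18/1265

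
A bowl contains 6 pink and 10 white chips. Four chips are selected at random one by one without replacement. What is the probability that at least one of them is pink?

Use the complement: P(at least one pink) = 1 − P(no pink).
P(none) = C(10,4)/C(16,4) = 210/1820.
So P = 1 − 210/1820 = 23/26 ≈ 0.8846.

23/26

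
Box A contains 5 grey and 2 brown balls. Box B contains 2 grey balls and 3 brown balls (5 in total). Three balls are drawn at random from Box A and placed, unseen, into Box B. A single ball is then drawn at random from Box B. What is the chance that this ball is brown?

Condition on how many of the transferred balls are brown (from Box A: 2 brown of 7; then Box B has 8 total).
  0 brown: C(2,0)C(5,3)/C(7,3) = 2/7; then P = 3/8
  1 brown: C(2,1)C(5,2)/C(7,3) = 4/7; then P = 4/8
  2 brown: C(2,2)C(5,1)/C(7,3) = 1/7; then P = 5/8
P(brown from Box B) = 27/56 ≈ 0.4821.

27/56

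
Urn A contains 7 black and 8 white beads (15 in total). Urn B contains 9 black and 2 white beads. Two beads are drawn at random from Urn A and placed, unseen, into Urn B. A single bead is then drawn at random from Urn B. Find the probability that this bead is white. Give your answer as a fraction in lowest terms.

Condition on how many of the transferred beads are white (from Urn A: 8 white of 15; then Urn B has 13 total).
  0 white: C(8,0)C(7,2)/C(15,2) = 1/5; then P = 2/13
  1 white: C(8,1)C(7,1)/C(15,2) = 8/15; then P = 3/13
  2 white: C(8,2)C(7,0)/C(15,2) = 4/15; then P = 4/13
P(white from Urn B) = 46/195 ≈ 0.2359.

46/195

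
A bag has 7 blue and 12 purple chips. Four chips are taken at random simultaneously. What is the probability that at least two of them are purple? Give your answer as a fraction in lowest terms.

Sum the hypergeometric tail for j = 2,…,4 purple chips.
Favorable = C(12,2)·C(7,2) + C(12,3)·C(7,1) + C(12,4)·C(7,0) = 3421; total = C(19,4) = 3876.
P = 3421/3876 = 3421/3876 ≈ 0.8826.

3421/3876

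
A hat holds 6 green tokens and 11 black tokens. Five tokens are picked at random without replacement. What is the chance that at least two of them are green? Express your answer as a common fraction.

Sum the hypergeometric tail for j = 2,…,5 green tokens.
Favorable = C(6,2)·C(11,3) + C(6,3)·C(11,2) + C(6,4)·C(11,1) + C(6,5)·C(11,0) = 3746; total = C(17,5) = 6188.
P = 3746/6188 = 1873/3094 ≈ 0.6054.

1873/3094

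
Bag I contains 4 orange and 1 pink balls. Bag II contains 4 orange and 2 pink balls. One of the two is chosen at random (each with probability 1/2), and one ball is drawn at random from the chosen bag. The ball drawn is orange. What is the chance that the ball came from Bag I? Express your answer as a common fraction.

6/11

P(orange | Bag I) = 4/5; P(orange | Bag II) = 2/3.
P(orange) = 1/2·4/5 + 1/2·2/3 = 11/15.
By Bayes' rule, P(Bag I | orange) = 2/5 / 11/15 = 6/11 ≈ 0.5455.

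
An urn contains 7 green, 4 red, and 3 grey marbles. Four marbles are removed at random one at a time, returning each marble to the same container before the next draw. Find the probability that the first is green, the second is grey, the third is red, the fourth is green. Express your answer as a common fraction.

Multiply the conditional probability of each draw in order, with replacement (the composition resets each draw).
P = (7/14) · (3/14) · (4/14) · (7/14) = 3/196 ≈ 0.0153.

3/196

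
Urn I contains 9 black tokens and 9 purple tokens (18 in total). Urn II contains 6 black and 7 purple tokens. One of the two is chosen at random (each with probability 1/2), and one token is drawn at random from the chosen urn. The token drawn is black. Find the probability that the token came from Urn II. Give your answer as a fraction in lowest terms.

P(black | Urn I) = 1/2; P(black | Urn II) = 6/13.
P(black) = 1/2·1/2 + 1/2·6/13 = 25/52.
By Bayes' rule, P(Urn II | black) = 3/13 / 25/52 = 12/25 ≈ 0.4800.

12/25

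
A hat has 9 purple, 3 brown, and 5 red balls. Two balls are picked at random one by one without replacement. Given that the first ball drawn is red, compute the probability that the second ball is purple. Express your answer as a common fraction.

9/16

After removing 1 red, the hat has 9 purple out of 16 remaining.
P(second is purple | given) = 9/16 ≈ 0.5625.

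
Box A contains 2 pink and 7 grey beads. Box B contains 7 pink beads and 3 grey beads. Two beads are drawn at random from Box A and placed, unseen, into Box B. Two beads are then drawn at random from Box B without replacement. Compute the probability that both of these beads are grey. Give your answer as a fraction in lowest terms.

Condition on how many of the transferred beads are grey (from Box A: 7 grey of 9; then Box B has 12 total).
  0 grey: C(7,0)C(2,2)/C(9,2) = 1/36; then P = C(3,2)/C(12,2) = 1/22
  1 grey: C(7,1)C(2,1)/C(9,2) = 7/18; then P = C(4,2)/C(12,2) = 1/11
  2 grey: C(7,2)C(2,0)/C(9,2) = 7/12; then P = C(5,2)/C(12,2) = 5/33
P(both grey) = 1/8 ≈ 0.1250.

1/8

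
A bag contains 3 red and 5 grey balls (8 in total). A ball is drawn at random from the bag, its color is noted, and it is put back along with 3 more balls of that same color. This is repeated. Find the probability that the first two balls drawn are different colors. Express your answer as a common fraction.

15/44

Either red then grey, or grey then red; after the first draw the total is 11.
P = (3/8)·(5/11) + (5/8)·(3/11) = 15/44 ≈ 0.3409.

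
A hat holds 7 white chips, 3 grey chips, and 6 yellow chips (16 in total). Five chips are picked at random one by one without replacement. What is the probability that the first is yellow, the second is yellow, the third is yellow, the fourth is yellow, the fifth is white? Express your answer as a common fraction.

1/208

Multiply the conditional probability of each draw in order, without replacement, so each draw removes one from its color and from the total.
P = (6/16) · (5/15) · (4/14) · (3/13) · (7/12) = 1/208 ≈ 0.0048.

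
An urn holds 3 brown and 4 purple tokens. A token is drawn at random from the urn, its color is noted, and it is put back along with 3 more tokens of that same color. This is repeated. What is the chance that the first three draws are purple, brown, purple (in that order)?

6/65

Track the composition after each reinforcement of +3.
P = (4/7) · (3/10) · (7/13) = 6/65 ≈ 0.0923.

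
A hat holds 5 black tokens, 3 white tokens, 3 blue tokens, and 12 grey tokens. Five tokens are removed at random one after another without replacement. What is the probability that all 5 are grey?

Unordered draws without replacement: count favorable combinations over C(23,5).
Favorable = C(5,0) · C(3,0) · C(3,0) · C(12,5) = 792; total = C(23,5) = 33649.
P = 792/33649 = 72/3059 ≈ 0.0235.

72/3059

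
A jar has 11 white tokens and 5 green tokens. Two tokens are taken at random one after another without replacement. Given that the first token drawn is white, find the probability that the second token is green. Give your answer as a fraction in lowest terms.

After removing 1 white, the jar has 5 green out of 15 remaining.
P(second is green | given) = 5/15 = 1/3 ≈ 0.3333.

1/3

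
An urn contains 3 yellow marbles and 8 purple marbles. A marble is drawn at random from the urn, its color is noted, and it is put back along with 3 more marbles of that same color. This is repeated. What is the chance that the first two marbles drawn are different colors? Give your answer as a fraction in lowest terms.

24/77

Either yellow then purple, or purple then yellow; after the first draw the total is 14.
P = (3/11)·(8/14) + (8/11)·(3/14) = 24/77 ≈ 0.3117.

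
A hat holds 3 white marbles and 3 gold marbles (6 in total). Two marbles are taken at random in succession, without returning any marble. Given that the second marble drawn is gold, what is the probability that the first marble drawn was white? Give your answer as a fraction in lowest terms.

3/5

P(first=white and the second marble drawn is gold) = (3/6)·(3/5) = 3/10.
P(the second marble drawn is gold) = Σ over first color = 3/10 + 1/5 = 1/2.
By Bayes, P(first=white | the second marble drawn is gold) = 3/10 / 1/2 = 3/5 ≈ 0.6000.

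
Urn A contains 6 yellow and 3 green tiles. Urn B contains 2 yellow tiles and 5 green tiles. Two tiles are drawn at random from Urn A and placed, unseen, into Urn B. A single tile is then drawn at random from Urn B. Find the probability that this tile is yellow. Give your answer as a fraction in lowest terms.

Condition on how many of the transferred tiles are yellow (from Urn A: 6 yellow of 9; then Urn B has 9 total).
  0 yellow: C(6,0)C(3,2)/C(9,2) = 1/12; then P = 2/9
  1 yellow: C(6,1)C(3,1)/C(9,2) = 1/2; then P = 3/9
  2 yellow: C(6,2)C(3,0)/C(9,2) = 5/12; then P = 4/9
P(yellow from Urn B) = 10/27 ≈ 0.3704.

10/27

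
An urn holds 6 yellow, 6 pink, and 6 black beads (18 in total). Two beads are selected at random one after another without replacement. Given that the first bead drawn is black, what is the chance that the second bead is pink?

After removing 1 black, the urn has 6 pink out of 17 remaining.
P(second is pink | given) = 6/17 ≈ 0.3529.

6/17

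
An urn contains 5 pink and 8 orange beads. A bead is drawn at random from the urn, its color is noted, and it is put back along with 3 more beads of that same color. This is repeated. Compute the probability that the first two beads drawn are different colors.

5/13

Either orange then pink, or pink then orange; after the first draw the total is 16.
P = (8/13)·(5/16) + (5/13)·(8/16) = 5/13 ≈ 0.3846.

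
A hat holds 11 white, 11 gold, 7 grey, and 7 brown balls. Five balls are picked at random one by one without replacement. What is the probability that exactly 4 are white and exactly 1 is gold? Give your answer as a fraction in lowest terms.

55/5712

Unordered draws without replacement: count favorable combinations over C(36,5).
Favorable = C(11,4) · C(11,1) · C(7,0) · C(7,0) = 3630; total = C(36,5) = 376992.
P = 3630/376992 = 55/5712 ≈ 0.0096.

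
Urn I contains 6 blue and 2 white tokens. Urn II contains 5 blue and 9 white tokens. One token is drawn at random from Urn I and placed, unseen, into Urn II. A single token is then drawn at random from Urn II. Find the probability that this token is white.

Condition on how many of the transferred tokens are white (from Urn I: 2 white of 8; then Urn II has 15 total).
  0 white: C(2,0)C(6,1)/C(8,1) = 3/4; then P = 9/15
  1 white: C(2,1)C(6,0)/C(8,1) = 1/4; then P = 10/15
P(white from Urn II) = 37/60 ≈ 0.6167.

37/60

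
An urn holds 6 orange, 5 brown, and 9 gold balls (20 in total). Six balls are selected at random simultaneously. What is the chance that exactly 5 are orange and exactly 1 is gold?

9/6460

Unordered draws without replacement: count favorable combinations over C(20,6).
Favorable = C(6,5) · C(5,0) · C(9,1) = 54; total = C(20,6) = 38760.
P = 54/38760 = 9/6460 ≈ 0.0014.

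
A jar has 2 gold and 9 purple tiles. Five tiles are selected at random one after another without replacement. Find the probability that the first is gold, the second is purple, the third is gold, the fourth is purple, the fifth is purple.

1/55

Multiply the conditional probability of each draw in order, without replacement, so each draw removes one from its color and from the total.
P = (2/11) · (9/10) · (1/9) · (8/8) · (7/7) = 1/55 ≈ 0.0182.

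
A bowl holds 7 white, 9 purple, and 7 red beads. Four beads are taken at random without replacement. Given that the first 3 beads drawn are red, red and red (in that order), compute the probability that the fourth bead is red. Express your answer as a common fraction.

After removing 3 red, the bowl has 4 red out of 20 remaining.
P(fourth is red | given) = 4/20 = 1/5 ≈ 0.2000.

1/5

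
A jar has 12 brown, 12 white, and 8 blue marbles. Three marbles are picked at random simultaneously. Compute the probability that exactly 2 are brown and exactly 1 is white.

Unordered draws without replacement: count favorable combinations over C(32,3).
Favorable = C(12,2) · C(12,1) · C(8,0) = 792; total = C(32,3) = 4960.
P = 792/4960 = 99/620 ≈ 0.1597.

99/620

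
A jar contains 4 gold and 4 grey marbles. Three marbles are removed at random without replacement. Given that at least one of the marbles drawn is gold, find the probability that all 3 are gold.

P(all 3 gold) = C(4,3)/C(8,3) = 1/14; P(at least one gold) = 1 − C(4,3)/C(8,3) = 13/14.
Since 'all 3 gold' ⊆ 'at least one gold', P(all 3 | at least one) = 1/14 / 13/14 = 1/13 ≈ 0.0769.

1/13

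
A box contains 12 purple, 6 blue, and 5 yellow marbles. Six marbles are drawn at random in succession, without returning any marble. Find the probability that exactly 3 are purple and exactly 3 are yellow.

Unordered draws without replacement: count favorable combinations over C(23,6).
Favorable = C(12,3) · C(6,0) · C(5,3) = 2200; total = C(23,6) = 100947.
P = 2200/100947 = 200/9177 ≈ 0.0218.

200/9177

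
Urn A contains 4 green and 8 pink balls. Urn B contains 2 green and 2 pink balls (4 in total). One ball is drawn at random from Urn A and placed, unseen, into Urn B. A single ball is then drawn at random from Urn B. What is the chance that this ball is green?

7/15

Condition on how many of the transferred balls are green (from Urn A: 4 green of 12; then Urn B has 5 total).
  0 green: C(4,0)C(8,1)/C(12,1) = 2/3; then P = 2/5
  1 green: C(4,1)C(8,0)/C(12,1) = 1/3; then P = 3/5
P(green from Urn B) = 7/15 ≈ 0.4667.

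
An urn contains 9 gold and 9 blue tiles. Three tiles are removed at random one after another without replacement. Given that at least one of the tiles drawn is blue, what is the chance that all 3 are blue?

P(all 3 blue) = C(9,3)/C(18,3) = 7/68; P(at least one blue) = 1 − C(9,3)/C(18,3) = 61/68.
Since 'all 3 blue' ⊆ 'at least one blue', P(all 3 | at least one) = 7/68 / 61/68 = 7/61 ≈ 0.1148.

7/61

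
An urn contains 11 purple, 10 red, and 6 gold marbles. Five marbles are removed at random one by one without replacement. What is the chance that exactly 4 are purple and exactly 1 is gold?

Unordered draws without replacement: count favorable combinations over C(27,5).
Favorable = C(11,4) · C(10,0) · C(6,1) = 1980; total = C(27,5) = 80730.
P = 1980/80730 = 22/897 ≈ 0.0245.

22/897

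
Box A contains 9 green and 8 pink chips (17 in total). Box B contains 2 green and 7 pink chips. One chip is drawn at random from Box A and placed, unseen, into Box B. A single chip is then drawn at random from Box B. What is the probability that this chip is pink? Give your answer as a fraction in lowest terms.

Condition on how many of the transferred chips are pink (from Box A: 8 pink of 17; then Box B has 10 total).
  0 pink: C(8,0)C(9,1)/C(17,1) = 9/17; then P = 7/10
  1 pink: C(8,1)C(9,0)/C(17,1) = 8/17; then P = 8/10
P(pink from Box B) = 127/170 ≈ 0.7471.

127/170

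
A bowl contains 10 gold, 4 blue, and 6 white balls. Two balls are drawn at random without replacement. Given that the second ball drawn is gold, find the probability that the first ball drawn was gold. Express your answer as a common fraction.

9/19

P(first=gold and the second ball drawn is gold) = (10/20)·(9/19) = 9/38.
P(the second ball drawn is gold) = Σ over first color = 9/38 + 2/19 + 3/19 = 1/2.
By Bayes, P(first=gold | the second ball drawn is gold) = 9/38 / 1/2 = 9/19 ≈ 0.4737.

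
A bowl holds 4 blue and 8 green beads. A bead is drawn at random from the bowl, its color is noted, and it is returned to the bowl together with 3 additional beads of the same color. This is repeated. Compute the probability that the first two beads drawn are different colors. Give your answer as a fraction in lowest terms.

16/45

Either green then blue, or blue then green; after the first draw the total is 15.
P = (8/12)·(4/15) + (4/12)·(8/15) = 16/45 ≈ 0.3556.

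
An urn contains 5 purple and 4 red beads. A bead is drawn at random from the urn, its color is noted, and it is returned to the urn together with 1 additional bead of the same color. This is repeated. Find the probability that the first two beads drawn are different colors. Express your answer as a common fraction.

4/9

Either red then purple, or purple then red; after the first draw the total is 10.
P = (4/9)·(5/10) + (5/9)·(4/10) = 4/9 ≈ 0.4444.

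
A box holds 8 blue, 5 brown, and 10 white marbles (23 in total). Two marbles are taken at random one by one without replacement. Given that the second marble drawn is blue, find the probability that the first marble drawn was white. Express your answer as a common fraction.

P(first=white and the second marble drawn is blue) = (10/23)·(8/22) = 40/253.
P(the second marble drawn is blue) = Σ over first color = 28/253 + 20/253 + 40/253 = 8/23.
By Bayes, P(first=white | the second marble drawn is blue) = 40/253 / 8/23 = 5/11 ≈ 0.4545.

5/11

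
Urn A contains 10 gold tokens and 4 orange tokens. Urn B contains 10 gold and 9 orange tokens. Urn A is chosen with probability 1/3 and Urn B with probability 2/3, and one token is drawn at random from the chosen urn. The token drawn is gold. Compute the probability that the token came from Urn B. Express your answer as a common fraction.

28/47

P(gold | Urn A) = 5/7; P(gold | Urn B) = 10/19.
P(gold) = 1/3·5/7 + 2/3·10/19 = 235/399.
By Bayes' rule, P(Urn B | gold) = 20/57 / 235/399 = 28/47 ≈ 0.5957.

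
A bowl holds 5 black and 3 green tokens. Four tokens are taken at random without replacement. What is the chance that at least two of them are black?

13/14

Sum the hypergeometric tail for j = 2,…,4 black tokens.
Favorable = C(5,2)·C(3,2) + C(5,3)·C(3,1) + C(5,4)·C(3,0) = 65; total = C(8,4) = 70.
P = 65/70 = 13/14 ≈ 0.9286.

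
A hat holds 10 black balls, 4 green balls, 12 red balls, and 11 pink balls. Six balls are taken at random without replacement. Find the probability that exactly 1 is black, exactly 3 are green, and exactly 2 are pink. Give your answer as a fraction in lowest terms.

25/26418

Unordered draws without replacement: count favorable combinations over C(37,6).
Favorable = C(10,1) · C(4,3) · C(12,0) · C(11,2) = 2200; total = C(37,6) = 2324784.
P = 2200/2324784 = 25/26418 ≈ 0.0009.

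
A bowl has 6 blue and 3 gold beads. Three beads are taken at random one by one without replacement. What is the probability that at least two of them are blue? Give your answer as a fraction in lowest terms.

65/84

Sum the hypergeometric tail for j = 2,…,3 blue beads.
Favorable = C(6,2)·C(3,1) + C(6,3)·C(3,0) = 65; total = C(9,3) = 84.
P = 65/84 = 65/84 ≈ 0.7738.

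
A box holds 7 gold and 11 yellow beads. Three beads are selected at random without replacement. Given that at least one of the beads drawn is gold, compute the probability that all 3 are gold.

5/93

P(all 3 gold) = C(7,3)/C(18,3) = 35/816; P(at least one gold) = 1 − C(11,3)/C(18,3) = 217/272.
Since 'all 3 gold' ⊆ 'at least one gold', P(all 3 | at least one) = 35/816 / 217/272 = 5/93 ≈ 0.0538.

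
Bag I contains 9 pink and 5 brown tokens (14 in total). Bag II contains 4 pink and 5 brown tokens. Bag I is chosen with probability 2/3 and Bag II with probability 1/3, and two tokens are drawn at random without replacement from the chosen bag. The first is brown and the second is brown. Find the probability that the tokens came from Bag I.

P(E | Bag I) = 10/91; P(E | Bag II) = 5/18.
P(E) = 2/3·10/91 + 1/3·5/18 = 815/4914.
By Bayes' rule, P(Bag I | E) = 20/273 / 815/4914 = 72/163 ≈ 0.4417.

72/163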